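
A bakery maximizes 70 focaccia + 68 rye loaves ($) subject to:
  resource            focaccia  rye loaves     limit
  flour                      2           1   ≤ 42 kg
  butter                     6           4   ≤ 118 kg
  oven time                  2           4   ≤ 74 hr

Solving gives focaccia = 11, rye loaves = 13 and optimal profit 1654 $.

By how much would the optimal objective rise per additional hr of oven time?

8

Check each constraint at x*: flour 35/42 (slack 7); butter 118/118 (tight); oven time 74/74 (tight).
By complementary slackness, y = 0 for the non-binding constraint.
The binding rows give the dual system: 6·y_butter + 2·y_oven time = 70 and 4·y_butter + 4·y_oven time = 68.
Solving: y_butter = 9, y_oven time = 8.
Shadow price of oven time = 8.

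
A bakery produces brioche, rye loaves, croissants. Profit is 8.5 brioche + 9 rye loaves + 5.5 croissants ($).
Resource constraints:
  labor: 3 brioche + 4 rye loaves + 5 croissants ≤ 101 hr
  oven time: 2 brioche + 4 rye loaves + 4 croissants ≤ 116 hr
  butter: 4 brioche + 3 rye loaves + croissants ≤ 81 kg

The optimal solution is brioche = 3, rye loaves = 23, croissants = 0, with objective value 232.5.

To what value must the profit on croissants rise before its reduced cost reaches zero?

8.5

Binding: labor and butter. Non-binding: oven time (18 unused).
Since oven time is not tight, its dual is 0.
The binding rows give the dual system: 3·y_labor + 4·y_butter = 8.5 and 4·y_labor + 3·y_butter = 9.
This yields shadow prices y_labor = 1.5, y_butter = 1.
croissants enters the basis when its profit ≥ yᵀa₃ = 1.5·5 + 1·1 = 8.5.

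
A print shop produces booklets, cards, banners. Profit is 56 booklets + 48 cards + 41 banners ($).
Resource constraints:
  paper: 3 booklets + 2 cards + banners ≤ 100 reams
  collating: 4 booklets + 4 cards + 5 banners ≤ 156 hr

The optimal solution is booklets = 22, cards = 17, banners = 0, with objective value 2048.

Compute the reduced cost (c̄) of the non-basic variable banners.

Check each constraint at x*: paper 100/100 (tight); collating 156/156 (tight).
From A_Bᵀ y = c: 3·y_paper + 4·y_collating = 56; 2·y_paper + 4·y_collating = 48.
This yields shadow prices y_paper = 8, y_collating = 8.
Reduced cost of banners: c₃ − yᵀa₃ = 41 − (8·1 + 8·5) = 41 − 48 = -7.

-7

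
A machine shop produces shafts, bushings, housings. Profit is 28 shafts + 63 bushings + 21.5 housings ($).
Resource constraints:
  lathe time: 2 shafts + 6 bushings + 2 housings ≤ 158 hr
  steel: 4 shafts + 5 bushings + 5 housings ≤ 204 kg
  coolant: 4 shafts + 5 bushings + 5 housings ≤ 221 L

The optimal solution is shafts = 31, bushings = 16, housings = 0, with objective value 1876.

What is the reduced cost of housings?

-9.5

Check each constraint at x*: lathe time 158/158 (tight); steel 204/204 (tight); coolant 204/221 (slack 17).
By complementary slackness, y = 0 for the non-binding constraint.
The binding rows give the dual system: 2·y_lathe time + 4·y_steel = 28 and 6·y_lathe time + 5·y_steel = 63.
→ y_lathe time = 8 and y_steel = 3.
Reduced cost of housings: c₃ − yᵀa₃ = 21.5 − (8·2 + 3·5) = 21.5 − 31 = -9.5.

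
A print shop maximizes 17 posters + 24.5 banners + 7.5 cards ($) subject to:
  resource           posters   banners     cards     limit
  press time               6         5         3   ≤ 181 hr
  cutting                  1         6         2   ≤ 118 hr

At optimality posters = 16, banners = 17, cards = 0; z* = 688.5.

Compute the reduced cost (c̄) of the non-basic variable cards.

-4

Both press time and cutting are binding at x*.
The binding rows give the dual system: 6·y_press time + 1·y_cutting = 17 and 5·y_press time + 6·y_cutting = 24.5.
→ y_press time = 2.5 and y_cutting = 2.
Reduced cost of cards: c₃ − yᵀa₃ = 7.5 − (2.5·3 + 2·2) = 7.5 − 11.5 = -4.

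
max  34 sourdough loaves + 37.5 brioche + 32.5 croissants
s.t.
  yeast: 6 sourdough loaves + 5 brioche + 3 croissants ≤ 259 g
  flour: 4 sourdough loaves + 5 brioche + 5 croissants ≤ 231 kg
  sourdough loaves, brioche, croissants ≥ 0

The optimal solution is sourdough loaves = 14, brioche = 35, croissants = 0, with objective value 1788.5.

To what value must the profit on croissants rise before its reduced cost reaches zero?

At the optimum: yeast uses 259 of 259 (binding); flour uses 231 of 231 (binding).
The binding rows give the dual system: 6·y_yeast + 4·y_flour = 34 and 5·y_yeast + 5·y_flour = 37.5.
→ y_yeast = 2 and y_flour = 5.5.
croissants enters the basis when its profit ≥ yᵀa₃ = 2·3 + 5.5·5 = 33.5.

33.5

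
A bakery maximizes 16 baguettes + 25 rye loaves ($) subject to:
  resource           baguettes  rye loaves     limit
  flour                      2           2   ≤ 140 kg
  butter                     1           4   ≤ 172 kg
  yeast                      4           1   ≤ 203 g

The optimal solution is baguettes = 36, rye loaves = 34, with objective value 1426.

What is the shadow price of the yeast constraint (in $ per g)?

0

Binding: flour and butter. Non-binding: yeast (25 unused).
By complementary slackness, y = 0 for the non-binding constraint.
The binding rows give the dual system: 2·y_flour + 1·y_butter = 16 and 2·y_flour + 4·y_butter = 25.
Solving: y_flour = 6.5, y_butter = 3.
Shadow price of yeast = 0.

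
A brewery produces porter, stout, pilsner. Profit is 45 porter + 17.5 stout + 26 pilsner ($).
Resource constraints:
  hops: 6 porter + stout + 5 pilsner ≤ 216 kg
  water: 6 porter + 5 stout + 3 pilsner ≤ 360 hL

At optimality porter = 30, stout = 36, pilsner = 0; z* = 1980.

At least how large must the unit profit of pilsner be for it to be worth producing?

Both hops and water are binding at x*.
The binding rows give the dual system: 6·y_hops + 6·y_water = 45 and 1·y_hops + 5·y_water = 17.5.
Solving: y_hops = 5, y_water = 2.5.
pilsner enters the basis when its profit ≥ yᵀa₃ = 5·5 + 2.5·3 = 32.5.

32.5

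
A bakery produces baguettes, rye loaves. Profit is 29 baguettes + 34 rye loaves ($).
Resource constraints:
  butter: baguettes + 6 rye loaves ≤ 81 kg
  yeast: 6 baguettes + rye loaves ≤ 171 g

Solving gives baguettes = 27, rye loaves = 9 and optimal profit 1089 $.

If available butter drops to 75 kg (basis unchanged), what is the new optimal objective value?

1059

At the optimum: butter uses 81 of 81 (binding); yeast uses 171 of 171 (binding).
From A_Bᵀ y = c: 1·y_butter + 6·y_yeast = 29; 6·y_butter + 1·y_yeast = 34.
Solving: y_butter = 5, y_yeast = 4.
Δz = y_butter·Δb = 5 × (-6) = -30, so new z* = 1089 − 30 = 1059.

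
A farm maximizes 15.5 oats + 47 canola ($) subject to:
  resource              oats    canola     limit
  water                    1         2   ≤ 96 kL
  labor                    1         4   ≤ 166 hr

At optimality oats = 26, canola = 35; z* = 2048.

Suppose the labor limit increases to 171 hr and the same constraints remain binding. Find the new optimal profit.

Check each constraint at x*: water 96/96 (tight); labor 166/166 (tight).
From A_Bᵀ y = c: 1·y_water + 1·y_labor = 15.5; 2·y_water + 4·y_labor = 47.
This yields shadow prices y_water = 7.5, y_labor = 8.
Δz = y_labor·Δb = 8 × (5) = 40, so new z* = 2048 + 40 = 2088.

2088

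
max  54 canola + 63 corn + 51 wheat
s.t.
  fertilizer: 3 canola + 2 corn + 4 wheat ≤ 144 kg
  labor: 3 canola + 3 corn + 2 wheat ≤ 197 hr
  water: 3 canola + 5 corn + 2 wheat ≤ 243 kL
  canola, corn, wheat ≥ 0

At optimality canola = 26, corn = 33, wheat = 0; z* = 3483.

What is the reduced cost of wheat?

Binding: fertilizer and water. Non-binding: labor (20 unused).
By complementary slackness, y = 0 for the non-binding constraint.
From A_Bᵀ y = c: 3·y_fertilizer + 3·y_water = 54; 2·y_fertilizer + 5·y_water = 63.
→ y_fertilizer = 9 and y_water = 9.
Reduced cost of wheat: c₃ − yᵀa₃ = 51 − (9·4 + 9·2) = 51 − 54 = -3.

-3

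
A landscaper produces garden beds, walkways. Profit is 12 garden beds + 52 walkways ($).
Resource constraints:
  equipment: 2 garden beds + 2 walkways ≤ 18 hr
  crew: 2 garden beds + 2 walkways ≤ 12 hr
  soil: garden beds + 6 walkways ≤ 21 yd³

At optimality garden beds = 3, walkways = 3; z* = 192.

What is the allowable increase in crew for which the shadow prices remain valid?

6

Binding constraints: crew, soil. The basis is B = [[2,2],[1,6]] with det 10.
Per unit increase in crew, x* moves by d = (0.6, -0.1).
The basis stays optimal until equipment becomes binding; allowable increase = 6 hr.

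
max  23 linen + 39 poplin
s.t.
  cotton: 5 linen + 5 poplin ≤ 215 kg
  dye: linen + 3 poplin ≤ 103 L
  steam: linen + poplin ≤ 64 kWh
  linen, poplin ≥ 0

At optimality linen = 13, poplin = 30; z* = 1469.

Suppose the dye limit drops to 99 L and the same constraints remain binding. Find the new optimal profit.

1437

Binding: cotton and dye. Non-binding: steam (21 unused).
By complementary slackness, y = 0 for the non-binding constraint.
The binding rows give the dual system: 5·y_cotton + 1·y_dye = 23 and 5·y_cotton + 3·y_dye = 39.
This yields shadow prices y_cotton = 3, y_dye = 8.
Δz = y_dye·Δb = 8 × (-4) = -32, so new z* = 1469 − 32 = 1437.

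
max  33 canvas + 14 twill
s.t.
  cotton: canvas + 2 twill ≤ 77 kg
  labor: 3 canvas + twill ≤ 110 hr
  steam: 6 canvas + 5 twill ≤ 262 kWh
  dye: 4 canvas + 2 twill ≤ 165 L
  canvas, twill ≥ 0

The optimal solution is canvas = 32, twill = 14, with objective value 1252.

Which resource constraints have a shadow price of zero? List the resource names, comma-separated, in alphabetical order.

cotton: 60/77 (slack 17)
labor: 110/110 (binding)
steam: 262/262 (binding)
dye: 156/165 (slack 9)
By complementary slackness, a constraint with positive slack has shadow price 0 → cotton, dye.

cotton, dye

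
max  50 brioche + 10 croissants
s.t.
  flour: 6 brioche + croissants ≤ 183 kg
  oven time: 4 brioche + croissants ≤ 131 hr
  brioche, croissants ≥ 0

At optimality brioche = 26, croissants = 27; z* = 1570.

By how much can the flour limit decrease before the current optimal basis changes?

Binding constraints: flour, oven time. The basis is B = [[6,1],[4,1]] with det 2.
Per unit decrease in flour, x* moves by d = (-0.5, 2).
The basis stays optimal until brioche reaches 0; allowable decrease = 52 kg.

52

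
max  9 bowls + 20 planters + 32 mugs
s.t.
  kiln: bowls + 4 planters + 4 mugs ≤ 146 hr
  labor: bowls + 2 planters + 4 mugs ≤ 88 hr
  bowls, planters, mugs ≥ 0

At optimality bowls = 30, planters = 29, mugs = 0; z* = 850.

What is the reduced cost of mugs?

-4

Check each constraint at x*: kiln 146/146 (tight); labor 88/88 (tight).
The binding rows give the dual system: 1·y_kiln + 1·y_labor = 9 and 4·y_kiln + 2·y_labor = 20.
→ y_kiln = 1 and y_labor = 8.
Reduced cost of mugs: c₃ − yᵀa₃ = 32 − (1·4 + 8·4) = 32 − 36 = -4.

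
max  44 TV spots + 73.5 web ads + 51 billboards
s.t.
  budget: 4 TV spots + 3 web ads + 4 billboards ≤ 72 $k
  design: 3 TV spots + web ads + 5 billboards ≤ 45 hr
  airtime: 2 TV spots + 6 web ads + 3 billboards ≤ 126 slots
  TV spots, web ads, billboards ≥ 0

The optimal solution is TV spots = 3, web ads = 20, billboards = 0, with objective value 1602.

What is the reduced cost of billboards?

-2

At the optimum: budget uses 72 of 72 (binding); design uses 29 of 45 (slack = 16); airtime uses 126 of 126 (binding).
By complementary slackness, y = 0 for the non-binding constraint.
The binding rows give the dual system: 4·y_budget + 2·y_airtime = 44 and 3·y_budget + 6·y_airtime = 73.5.
Solving: y_budget = 6.5, y_airtime = 9.
Reduced cost of billboards: c₃ − yᵀa₃ = 51 − (6.5·4 + 9·3) = 51 − 53 = -2.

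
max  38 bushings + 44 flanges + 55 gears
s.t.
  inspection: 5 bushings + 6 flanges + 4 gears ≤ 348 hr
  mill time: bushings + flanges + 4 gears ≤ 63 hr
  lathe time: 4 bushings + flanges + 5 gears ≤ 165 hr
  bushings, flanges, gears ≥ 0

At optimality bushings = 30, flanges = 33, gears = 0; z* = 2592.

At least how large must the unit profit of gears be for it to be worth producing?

56

At the optimum: inspection uses 348 of 348 (binding); mill time uses 63 of 63 (binding); lathe time uses 153 of 165 (slack = 12).
Slack constraints have shadow price 0 (complementary slackness).
The binding rows give the dual system: 5·y_inspection + 1·y_mill time = 38 and 6·y_inspection + 1·y_mill time = 44.
This yields shadow prices y_inspection = 6, y_mill time = 8.
gears enters the basis when its profit ≥ yᵀa₃ = 6·4 + 8·4 = 56.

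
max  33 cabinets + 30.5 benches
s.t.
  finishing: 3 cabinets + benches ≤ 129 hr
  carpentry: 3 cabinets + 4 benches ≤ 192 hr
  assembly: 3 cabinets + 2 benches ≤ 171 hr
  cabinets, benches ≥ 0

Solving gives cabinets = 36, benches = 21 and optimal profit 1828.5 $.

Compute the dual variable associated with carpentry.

At the optimum: finishing uses 129 of 129 (binding); carpentry uses 192 of 192 (binding); assembly uses 150 of 171 (slack = 21).
By complementary slackness, y = 0 for the non-binding constraint.
Dual feasibility on the basic columns requires 3·y_finishing + 3·y_carpentry = 33, 1·y_finishing + 4·y_carpentry = 30.5.
Solving: y_finishing = 4.5, y_carpentry = 6.5.
Shadow price of carpentry = 6.5.

6.5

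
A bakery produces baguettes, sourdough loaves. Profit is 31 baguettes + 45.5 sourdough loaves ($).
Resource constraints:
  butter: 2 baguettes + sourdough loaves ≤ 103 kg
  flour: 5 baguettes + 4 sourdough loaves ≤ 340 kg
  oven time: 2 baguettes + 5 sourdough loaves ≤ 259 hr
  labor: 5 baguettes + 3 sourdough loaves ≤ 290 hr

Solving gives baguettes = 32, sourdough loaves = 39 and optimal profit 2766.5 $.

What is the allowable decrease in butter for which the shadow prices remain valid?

Binding constraints: butter, oven time. The basis is B = [[2,1],[2,5]] with det 8.
Per unit decrease in butter, x* moves by d = (-0.625, 0.25).
The basis stays optimal until baguettes reaches 0; allowable decrease = 51.2 kg.

51.2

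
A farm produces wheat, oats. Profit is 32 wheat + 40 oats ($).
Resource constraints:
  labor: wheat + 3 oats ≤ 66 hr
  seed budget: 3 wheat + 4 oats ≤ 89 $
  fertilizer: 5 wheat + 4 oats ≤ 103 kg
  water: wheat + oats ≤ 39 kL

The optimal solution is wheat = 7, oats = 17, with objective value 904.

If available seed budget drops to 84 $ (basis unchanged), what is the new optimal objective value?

At the optimum: labor uses 58 of 66 (slack = 8); seed budget uses 89 of 89 (binding); fertilizer uses 103 of 103 (binding); water uses 24 of 39 (slack = 15).
Slack constraints have shadow price 0 (complementary slackness).
Dual feasibility on the basic columns requires 3·y_seed budget + 5·y_fertilizer = 32, 4·y_seed budget + 4·y_fertilizer = 40.
This yields shadow prices y_seed budget = 9, y_fertilizer = 1.
Δz = y_seed budget·Δb = 9 × (-5) = -45, so new z* = 904 − 45 = 859.

859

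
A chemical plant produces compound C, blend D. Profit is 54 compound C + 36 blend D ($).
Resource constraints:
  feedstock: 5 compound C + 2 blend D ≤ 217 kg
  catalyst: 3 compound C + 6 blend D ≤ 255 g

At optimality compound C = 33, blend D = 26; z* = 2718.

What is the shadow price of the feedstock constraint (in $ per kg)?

Both feedstock and catalyst are binding at x*.
The binding rows give the dual system: 5·y_feedstock + 3·y_catalyst = 54 and 2·y_feedstock + 6·y_catalyst = 36.
Solving: y_feedstock = 9, y_catalyst = 3.
Shadow price of feedstock = 9.

9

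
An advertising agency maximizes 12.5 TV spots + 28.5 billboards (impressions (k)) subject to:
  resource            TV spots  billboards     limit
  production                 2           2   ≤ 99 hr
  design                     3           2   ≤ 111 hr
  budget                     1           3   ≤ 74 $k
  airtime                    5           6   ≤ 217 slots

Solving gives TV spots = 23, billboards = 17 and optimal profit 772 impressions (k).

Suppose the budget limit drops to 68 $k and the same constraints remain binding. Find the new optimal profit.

727

At the optimum: production uses 80 of 99 (slack = 19); design uses 103 of 111 (slack = 8); budget uses 74 of 74 (binding); airtime uses 217 of 217 (binding).
Slack constraints have shadow price 0 (complementary slackness).
Dual feasibility on the basic columns requires 1·y_budget + 5·y_airtime = 12.5, 3·y_budget + 6·y_airtime = 28.5.
→ y_budget = 7.5 and y_airtime = 1.
Δz = y_budget·Δb = 7.5 × (-6) = -45, so new z* = 772 − 45 = 727.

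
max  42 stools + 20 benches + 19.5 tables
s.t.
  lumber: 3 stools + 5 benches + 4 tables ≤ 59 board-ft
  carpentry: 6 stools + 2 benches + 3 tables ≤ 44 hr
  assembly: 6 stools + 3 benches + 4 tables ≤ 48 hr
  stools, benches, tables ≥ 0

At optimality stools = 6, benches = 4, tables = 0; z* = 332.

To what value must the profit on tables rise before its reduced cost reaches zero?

27

Binding: carpentry and assembly. Non-binding: lumber (21 unused).
By complementary slackness, y = 0 for the non-binding constraint.
Dual feasibility on the basic columns requires 6·y_carpentry + 6·y_assembly = 42, 2·y_carpentry + 3·y_assembly = 20.
→ y_carpentry = 1 and y_assembly = 6.
tables enters the basis when its profit ≥ yᵀa₃ = 1·3 + 6·4 = 27.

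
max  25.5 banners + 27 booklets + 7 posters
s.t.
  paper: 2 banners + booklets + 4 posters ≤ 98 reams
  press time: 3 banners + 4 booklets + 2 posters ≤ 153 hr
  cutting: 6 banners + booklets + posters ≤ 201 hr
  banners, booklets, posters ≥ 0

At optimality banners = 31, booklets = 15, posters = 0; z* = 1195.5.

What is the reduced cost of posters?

-7

Binding: press time and cutting. Non-binding: paper (21 unused).
Slack constraints have shadow price 0 (complementary slackness).
From A_Bᵀ y = c: 3·y_press time + 6·y_cutting = 25.5; 4·y_press time + 1·y_cutting = 27.
Solving: y_press time = 6.5, y_cutting = 1.
Reduced cost of posters: c₃ − yᵀa₃ = 7 − (6.5·2 + 1·1) = 7 − 14 = -7.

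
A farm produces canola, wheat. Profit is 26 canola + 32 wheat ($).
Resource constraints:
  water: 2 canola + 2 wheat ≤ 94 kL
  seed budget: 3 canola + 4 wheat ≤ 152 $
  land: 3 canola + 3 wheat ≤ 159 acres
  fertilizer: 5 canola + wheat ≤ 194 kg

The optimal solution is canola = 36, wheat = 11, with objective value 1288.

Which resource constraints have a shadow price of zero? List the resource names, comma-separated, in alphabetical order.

fertilizer, land

water: 94/94 (binding)
seed budget: 152/152 (binding)
land: 141/159 (slack 18)
fertilizer: 191/194 (slack 3)
By complementary slackness, a constraint with positive slack has shadow price 0 → fertilizer, land.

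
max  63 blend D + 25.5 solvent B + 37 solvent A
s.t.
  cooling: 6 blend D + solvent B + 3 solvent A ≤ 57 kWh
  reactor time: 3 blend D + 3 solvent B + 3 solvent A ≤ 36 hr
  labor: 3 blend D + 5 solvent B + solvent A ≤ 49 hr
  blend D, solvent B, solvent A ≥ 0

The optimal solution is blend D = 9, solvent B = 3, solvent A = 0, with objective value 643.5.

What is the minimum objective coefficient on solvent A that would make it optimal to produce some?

Binding: cooling and reactor time. Non-binding: labor (7 unused).
Since labor is not tight, its dual is 0.
From A_Bᵀ y = c: 6·y_cooling + 3·y_reactor time = 63; 1·y_cooling + 3·y_reactor time = 25.5.
Solving: y_cooling = 7.5, y_reactor time = 6.
solvent A enters the basis when its profit ≥ yᵀa₃ = 7.5·3 + 6·3 = 40.5.

40.5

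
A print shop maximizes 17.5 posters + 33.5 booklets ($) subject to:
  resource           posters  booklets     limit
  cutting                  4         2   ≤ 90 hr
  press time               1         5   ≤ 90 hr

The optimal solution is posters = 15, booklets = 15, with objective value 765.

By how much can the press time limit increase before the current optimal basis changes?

135

Binding constraints: cutting, press time. The basis is B = [[4,2],[1,5]] with det 18.
Per unit increase in press time, x* moves by d = (-0.1111, 0.2222).
The basis stays optimal until posters reaches 0; allowable increase = 135 hr.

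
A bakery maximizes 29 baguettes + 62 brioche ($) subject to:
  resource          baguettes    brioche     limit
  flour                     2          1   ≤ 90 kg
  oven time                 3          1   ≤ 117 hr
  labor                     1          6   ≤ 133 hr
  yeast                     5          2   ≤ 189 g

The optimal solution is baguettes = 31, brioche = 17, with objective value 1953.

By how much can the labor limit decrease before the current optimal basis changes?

Binding constraints: labor, yeast. The basis is B = [[1,6],[5,2]] with det -28.
Per unit decrease in labor, x* moves by d = (0.0714, -0.1786).
The basis stays optimal until brioche reaches 0; allowable decrease = 95.2 hr.

95.2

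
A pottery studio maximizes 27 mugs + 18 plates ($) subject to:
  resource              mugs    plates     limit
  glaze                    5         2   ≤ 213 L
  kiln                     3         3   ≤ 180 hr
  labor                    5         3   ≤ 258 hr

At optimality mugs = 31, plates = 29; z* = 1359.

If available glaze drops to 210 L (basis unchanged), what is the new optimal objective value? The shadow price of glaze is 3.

1350

Δb = -3, so new z* = 1359 + (3)·(-3) = 1359 − 9 = 1350.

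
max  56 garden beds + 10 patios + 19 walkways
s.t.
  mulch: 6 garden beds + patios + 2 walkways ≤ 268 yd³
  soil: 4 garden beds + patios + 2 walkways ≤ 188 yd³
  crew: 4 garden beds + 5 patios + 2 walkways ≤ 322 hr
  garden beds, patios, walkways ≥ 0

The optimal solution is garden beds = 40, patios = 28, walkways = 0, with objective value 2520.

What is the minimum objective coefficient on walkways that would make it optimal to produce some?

Check each constraint at x*: mulch 268/268 (tight); soil 188/188 (tight); crew 300/322 (slack 22).
By complementary slackness, y = 0 for the non-binding constraint.
From A_Bᵀ y = c: 6·y_mulch + 4·y_soil = 56; 1·y_mulch + 1·y_soil = 10.
Solving: y_mulch = 8, y_soil = 2.
walkways enters the basis when its profit ≥ yᵀa₃ = 8·2 + 2·2 = 20.

20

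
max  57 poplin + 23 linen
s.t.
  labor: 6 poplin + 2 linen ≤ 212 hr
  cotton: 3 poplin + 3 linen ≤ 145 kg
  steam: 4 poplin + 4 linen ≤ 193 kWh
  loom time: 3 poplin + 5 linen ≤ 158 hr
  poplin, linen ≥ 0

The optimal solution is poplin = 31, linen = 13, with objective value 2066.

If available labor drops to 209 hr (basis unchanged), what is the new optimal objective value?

Check each constraint at x*: labor 212/212 (tight); cotton 132/145 (slack 13); steam 176/193 (slack 17); loom time 158/158 (tight).
Slack constraints have shadow price 0 (complementary slackness).
From A_Bᵀ y = c: 6·y_labor + 3·y_loom time = 57; 2·y_labor + 5·y_loom time = 23.
This yields shadow prices y_labor = 9, y_loom time = 1.
Δz = y_labor·Δb = 9 × (-3) = -27, so new z* = 2066 − 27 = 2039.

2039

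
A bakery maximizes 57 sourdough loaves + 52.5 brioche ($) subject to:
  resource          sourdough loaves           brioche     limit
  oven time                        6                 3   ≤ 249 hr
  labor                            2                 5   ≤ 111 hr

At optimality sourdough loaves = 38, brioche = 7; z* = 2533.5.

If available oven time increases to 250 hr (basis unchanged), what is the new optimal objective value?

2541

Both oven time and labor are binding at x*.
The binding rows give the dual system: 6·y_oven time + 2·y_labor = 57 and 3·y_oven time + 5·y_labor = 52.5.
→ y_oven time = 7.5 and y_labor = 6.
Δz = y_oven time·Δb = 7.5 × (1) = 7.5, so new z* = 2533.5 + 7.5 = 2541.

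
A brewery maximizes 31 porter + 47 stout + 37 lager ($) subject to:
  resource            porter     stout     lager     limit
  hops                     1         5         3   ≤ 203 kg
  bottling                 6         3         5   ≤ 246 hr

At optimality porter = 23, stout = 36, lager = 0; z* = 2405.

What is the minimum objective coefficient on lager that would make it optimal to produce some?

41

At the optimum: hops uses 203 of 203 (binding); bottling uses 246 of 246 (binding).
From A_Bᵀ y = c: 1·y_hops + 6·y_bottling = 31; 5·y_hops + 3·y_bottling = 47.
This yields shadow prices y_hops = 7, y_bottling = 4.
lager enters the basis when its profit ≥ yᵀa₃ = 7·3 + 4·5 = 41.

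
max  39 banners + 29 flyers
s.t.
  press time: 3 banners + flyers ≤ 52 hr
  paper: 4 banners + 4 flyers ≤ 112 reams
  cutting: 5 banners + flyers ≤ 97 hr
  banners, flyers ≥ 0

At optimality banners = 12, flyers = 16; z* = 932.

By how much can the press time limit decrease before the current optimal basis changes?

Binding constraints: press time, paper. The basis is B = [[3,1],[4,4]] with det 8.
Per unit decrease in press time, x* moves by d = (-0.5, 0.5).
The basis stays optimal until banners reaches 0; allowable decrease = 24 hr.

24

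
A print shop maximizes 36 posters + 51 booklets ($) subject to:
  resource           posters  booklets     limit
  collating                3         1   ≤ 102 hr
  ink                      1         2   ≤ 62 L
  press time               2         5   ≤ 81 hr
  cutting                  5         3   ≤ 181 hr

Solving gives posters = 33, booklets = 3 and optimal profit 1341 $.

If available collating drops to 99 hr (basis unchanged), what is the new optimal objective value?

At the optimum: collating uses 102 of 102 (binding); ink uses 39 of 62 (slack = 23); press time uses 81 of 81 (binding); cutting uses 174 of 181 (slack = 7).
Slack constraints have shadow price 0 (complementary slackness).
The binding rows give the dual system: 3·y_collating + 2·y_press time = 36 and 1·y_collating + 5·y_press time = 51.
Solving: y_collating = 6, y_press time = 9.
Δz = y_collating·Δb = 6 × (-3) = -18, so new z* = 1341 − 18 = 1323.

1323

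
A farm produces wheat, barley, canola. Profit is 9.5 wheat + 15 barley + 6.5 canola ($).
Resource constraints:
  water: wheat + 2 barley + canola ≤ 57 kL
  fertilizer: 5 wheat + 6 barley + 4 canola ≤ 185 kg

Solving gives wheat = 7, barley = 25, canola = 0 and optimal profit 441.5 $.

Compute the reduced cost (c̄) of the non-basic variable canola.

-2

Both water and fertilizer are binding at x*.
From A_Bᵀ y = c: 1·y_water + 5·y_fertilizer = 9.5; 2·y_water + 6·y_fertilizer = 15.
This yields shadow prices y_water = 4.5, y_fertilizer = 1.
Reduced cost of canola: c₃ − yᵀa₃ = 6.5 − (4.5·1 + 1·4) = 6.5 − 8.5 = -2.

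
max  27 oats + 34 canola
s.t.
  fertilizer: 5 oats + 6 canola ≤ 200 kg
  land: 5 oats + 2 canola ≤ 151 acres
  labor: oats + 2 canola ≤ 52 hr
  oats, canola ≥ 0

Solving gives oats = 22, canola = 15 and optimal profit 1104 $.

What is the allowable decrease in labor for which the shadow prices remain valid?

Binding constraints: fertilizer, labor. The basis is B = [[5,6],[1,2]] with det 4.
Per unit decrease in labor, x* moves by d = (1.5, -1.25).
The basis stays optimal until land becomes binding; allowable decrease = 2.2 hr.

2.2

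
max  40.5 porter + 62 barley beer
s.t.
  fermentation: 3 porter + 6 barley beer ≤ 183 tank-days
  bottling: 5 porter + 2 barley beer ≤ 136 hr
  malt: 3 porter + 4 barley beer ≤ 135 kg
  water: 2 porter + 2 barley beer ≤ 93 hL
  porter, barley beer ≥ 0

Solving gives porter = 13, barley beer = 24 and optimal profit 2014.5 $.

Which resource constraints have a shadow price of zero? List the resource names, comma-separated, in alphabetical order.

bottling, water

fermentation: 183/183 (binding)
bottling: 113/136 (slack 23)
malt: 135/135 (binding)
water: 74/93 (slack 19)
By complementary slackness, a constraint with positive slack has shadow price 0 → bottling, water.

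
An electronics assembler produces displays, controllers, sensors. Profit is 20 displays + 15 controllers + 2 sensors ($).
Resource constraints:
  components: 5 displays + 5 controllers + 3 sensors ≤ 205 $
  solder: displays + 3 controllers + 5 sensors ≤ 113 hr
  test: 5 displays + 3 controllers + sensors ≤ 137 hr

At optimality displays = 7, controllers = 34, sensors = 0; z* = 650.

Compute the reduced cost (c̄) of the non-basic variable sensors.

-5

Binding: components and test. Non-binding: solder (4 unused).
By complementary slackness, y = 0 for the non-binding constraint.
From A_Bᵀ y = c: 5·y_components + 5·y_test = 20; 5·y_components + 3·y_test = 15.
This yields shadow prices y_components = 1.5, y_test = 2.5.
Reduced cost of sensors: c₃ − yᵀa₃ = 2 − (1.5·3 + 2.5·1) = 2 − 7 = -5.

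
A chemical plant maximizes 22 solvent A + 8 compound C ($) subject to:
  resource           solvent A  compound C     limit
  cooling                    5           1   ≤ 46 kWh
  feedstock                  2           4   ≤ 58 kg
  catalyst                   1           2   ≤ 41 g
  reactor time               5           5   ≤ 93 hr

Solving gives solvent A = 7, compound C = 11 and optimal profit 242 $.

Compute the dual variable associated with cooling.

4

Binding: cooling and feedstock. Non-binding: catalyst (12 unused), reactor time (3 unused).
Slack constraints have shadow price 0 (complementary slackness).
The binding rows give the dual system: 5·y_cooling + 2·y_feedstock = 22 and 1·y_cooling + 4·y_feedstock = 8.
→ y_cooling = 4 and y_feedstock = 1.
Shadow price of cooling = 4.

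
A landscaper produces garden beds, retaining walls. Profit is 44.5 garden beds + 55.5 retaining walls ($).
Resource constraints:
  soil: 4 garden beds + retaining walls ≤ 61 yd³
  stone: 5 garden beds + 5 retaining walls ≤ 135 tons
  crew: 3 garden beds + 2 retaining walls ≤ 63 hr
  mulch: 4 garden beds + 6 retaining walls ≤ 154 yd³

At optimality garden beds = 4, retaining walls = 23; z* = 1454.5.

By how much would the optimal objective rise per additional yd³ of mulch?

Check each constraint at x*: soil 39/61 (slack 22); stone 135/135 (tight); crew 58/63 (slack 5); mulch 154/154 (tight).
Since soil, crew are not tight, their duals are 0.
From A_Bᵀ y = c: 5·y_stone + 4·y_mulch = 44.5; 5·y_stone + 6·y_mulch = 55.5.
→ y_stone = 4.5 and y_mulch = 5.5.
Shadow price of mulch = 5.5.

5.5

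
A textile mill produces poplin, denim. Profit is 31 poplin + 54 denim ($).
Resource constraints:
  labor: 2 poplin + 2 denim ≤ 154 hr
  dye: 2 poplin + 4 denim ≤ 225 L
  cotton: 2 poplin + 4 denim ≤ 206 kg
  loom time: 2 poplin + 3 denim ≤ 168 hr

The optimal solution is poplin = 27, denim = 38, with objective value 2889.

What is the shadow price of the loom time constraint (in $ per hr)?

Binding: cotton and loom time. Non-binding: labor (24 unused), dye (19 unused).
By complementary slackness, y = 0 for the non-binding constraints.
Dual feasibility on the basic columns requires 2·y_cotton + 2·y_loom time = 31, 4·y_cotton + 3·y_loom time = 54.
Solving: y_cotton = 7.5, y_loom time = 8.
Shadow price of loom time = 8.

8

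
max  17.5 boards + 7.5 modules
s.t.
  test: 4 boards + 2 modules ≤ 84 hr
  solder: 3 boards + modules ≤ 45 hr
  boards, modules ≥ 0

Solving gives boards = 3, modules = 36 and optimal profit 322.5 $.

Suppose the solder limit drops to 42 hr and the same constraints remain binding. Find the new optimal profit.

315

At the optimum: test uses 84 of 84 (binding); solder uses 45 of 45 (binding).
Dual feasibility on the basic columns requires 4·y_test + 3·y_solder = 17.5, 2·y_test + 1·y_solder = 7.5.
This yields shadow prices y_test = 2.5, y_solder = 2.5.
Δz = y_solder·Δb = 2.5 × (-3) = -7.5, so new z* = 322.5 − 7.5 = 315.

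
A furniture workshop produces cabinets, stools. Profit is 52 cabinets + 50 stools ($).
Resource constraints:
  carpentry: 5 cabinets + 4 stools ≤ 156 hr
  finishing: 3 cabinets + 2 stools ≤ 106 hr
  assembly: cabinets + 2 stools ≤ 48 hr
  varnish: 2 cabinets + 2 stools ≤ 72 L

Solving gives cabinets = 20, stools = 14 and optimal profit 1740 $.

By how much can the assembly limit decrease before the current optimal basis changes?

16.8

Binding constraints: carpentry, assembly. The basis is B = [[5,4],[1,2]] with det 6.
Per unit decrease in assembly, x* moves by d = (0.6667, -0.8333).
The basis stays optimal until stools reaches 0; allowable decrease = 16.8 hr.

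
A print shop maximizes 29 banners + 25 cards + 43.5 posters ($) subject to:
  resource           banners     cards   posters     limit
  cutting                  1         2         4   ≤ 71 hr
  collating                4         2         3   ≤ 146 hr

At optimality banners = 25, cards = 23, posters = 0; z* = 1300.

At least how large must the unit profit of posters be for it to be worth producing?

44.5

At the optimum: cutting uses 71 of 71 (binding); collating uses 146 of 146 (binding).
From A_Bᵀ y = c: 1·y_cutting + 4·y_collating = 29; 2·y_cutting + 2·y_collating = 25.
This yields shadow prices y_cutting = 7, y_collating = 5.5.
posters enters the basis when its profit ≥ yᵀa₃ = 7·4 + 5.5·3 = 44.5.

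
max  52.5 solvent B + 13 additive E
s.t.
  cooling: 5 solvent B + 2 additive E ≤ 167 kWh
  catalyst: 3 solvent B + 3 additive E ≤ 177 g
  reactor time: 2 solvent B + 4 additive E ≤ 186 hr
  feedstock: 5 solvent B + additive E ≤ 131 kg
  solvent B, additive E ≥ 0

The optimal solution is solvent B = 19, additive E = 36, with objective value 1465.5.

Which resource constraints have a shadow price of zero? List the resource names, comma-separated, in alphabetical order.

cooling: 167/167 (binding)
catalyst: 165/177 (slack 12)
reactor time: 182/186 (slack 4)
feedstock: 131/131 (binding)
By complementary slackness, a constraint with positive slack has shadow price 0 → catalyst, reactor time.

catalyst, reactor time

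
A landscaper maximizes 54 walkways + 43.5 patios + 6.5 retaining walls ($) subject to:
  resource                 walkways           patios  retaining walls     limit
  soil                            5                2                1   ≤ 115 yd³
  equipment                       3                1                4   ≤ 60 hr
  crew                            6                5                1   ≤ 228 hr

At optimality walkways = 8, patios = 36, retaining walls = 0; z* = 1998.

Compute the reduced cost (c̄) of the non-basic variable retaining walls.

Check each constraint at x*: soil 112/115 (slack 3); equipment 60/60 (tight); crew 228/228 (tight).
By complementary slackness, y = 0 for the non-binding constraint.
From A_Bᵀ y = c: 3·y_equipment + 6·y_crew = 54; 1·y_equipment + 5·y_crew = 43.5.
→ y_equipment = 1 and y_crew = 8.5.
Reduced cost of retaining walls: c₃ − yᵀa₃ = 6.5 − (1·4 + 8.5·1) = 6.5 − 12.5 = -6.

-6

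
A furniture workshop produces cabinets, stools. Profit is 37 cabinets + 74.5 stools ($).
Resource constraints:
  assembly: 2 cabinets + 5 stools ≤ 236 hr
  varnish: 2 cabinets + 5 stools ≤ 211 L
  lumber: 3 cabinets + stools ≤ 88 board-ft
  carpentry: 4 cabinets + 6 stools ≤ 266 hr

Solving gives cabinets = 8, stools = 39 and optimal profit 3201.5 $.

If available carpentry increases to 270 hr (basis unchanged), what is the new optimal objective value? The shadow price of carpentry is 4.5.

Δb = 4, so new z* = 3201.5 + (4.5)·(4) = 3201.5 + 18 = 3219.5.

3219.5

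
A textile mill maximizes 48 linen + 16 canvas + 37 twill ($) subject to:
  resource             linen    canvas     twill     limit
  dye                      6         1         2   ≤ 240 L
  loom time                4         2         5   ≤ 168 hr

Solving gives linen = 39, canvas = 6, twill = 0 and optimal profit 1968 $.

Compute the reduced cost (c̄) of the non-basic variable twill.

Check each constraint at x*: dye 240/240 (tight); loom time 168/168 (tight).
Dual feasibility on the basic columns requires 6·y_dye + 4·y_loom time = 48, 1·y_dye + 2·y_loom time = 16.
→ y_dye = 4 and y_loom time = 6.
Reduced cost of twill: c₃ − yᵀa₃ = 37 − (4·2 + 6·5) = 37 − 38 = -1.

-1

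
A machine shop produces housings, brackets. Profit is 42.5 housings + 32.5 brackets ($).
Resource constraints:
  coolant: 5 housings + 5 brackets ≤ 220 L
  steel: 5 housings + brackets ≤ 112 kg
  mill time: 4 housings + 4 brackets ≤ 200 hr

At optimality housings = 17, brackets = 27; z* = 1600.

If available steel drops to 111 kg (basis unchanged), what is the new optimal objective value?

1597.5

Check each constraint at x*: coolant 220/220 (tight); steel 112/112 (tight); mill time 176/200 (slack 24).
Since mill time is not tight, its dual is 0.
The binding rows give the dual system: 5·y_coolant + 5·y_steel = 42.5 and 5·y_coolant + 1·y_steel = 32.5.
This yields shadow prices y_coolant = 6, y_steel = 2.5.
Δz = y_steel·Δb = 2.5 × (-1) = -2.5, so new z* = 1600 − 2.5 = 1597.5.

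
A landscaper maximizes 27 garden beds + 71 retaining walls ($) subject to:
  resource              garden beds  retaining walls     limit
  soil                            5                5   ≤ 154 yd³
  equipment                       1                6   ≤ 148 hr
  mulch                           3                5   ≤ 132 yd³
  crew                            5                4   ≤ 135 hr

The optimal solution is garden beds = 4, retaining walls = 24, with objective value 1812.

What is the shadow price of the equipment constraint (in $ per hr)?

6

Check each constraint at x*: soil 140/154 (slack 14); equipment 148/148 (tight); mulch 132/132 (tight); crew 116/135 (slack 19).
By complementary slackness, y = 0 for the non-binding constraints.
The binding rows give the dual system: 1·y_equipment + 3·y_mulch = 27 and 6·y_equipment + 5·y_mulch = 71.
This yields shadow prices y_equipment = 6, y_mulch = 7.
Shadow price of equipment = 6.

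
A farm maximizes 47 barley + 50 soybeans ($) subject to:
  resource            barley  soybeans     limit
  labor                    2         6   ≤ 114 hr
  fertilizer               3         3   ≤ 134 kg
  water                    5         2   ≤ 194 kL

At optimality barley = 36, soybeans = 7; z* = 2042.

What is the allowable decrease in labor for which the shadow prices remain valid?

Binding constraints: labor, water. The basis is B = [[2,6],[5,2]] with det -26.
Per unit decrease in labor, x* moves by d = (0.0769, -0.1923).
The basis stays optimal until soybeans reaches 0; allowable decrease = 36.4 hr.

36.4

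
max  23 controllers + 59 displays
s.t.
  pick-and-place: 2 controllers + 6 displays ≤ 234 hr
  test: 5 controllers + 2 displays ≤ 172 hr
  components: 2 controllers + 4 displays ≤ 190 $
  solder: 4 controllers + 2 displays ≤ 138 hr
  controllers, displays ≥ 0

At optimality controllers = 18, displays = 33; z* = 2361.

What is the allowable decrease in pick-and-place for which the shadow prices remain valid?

Binding constraints: pick-and-place, solder. The basis is B = [[2,6],[4,2]] with det -20.
Per unit decrease in pick-and-place, x* moves by d = (0.1, -0.2).
The basis stays optimal until test becomes binding; allowable decrease = 160 hr.

160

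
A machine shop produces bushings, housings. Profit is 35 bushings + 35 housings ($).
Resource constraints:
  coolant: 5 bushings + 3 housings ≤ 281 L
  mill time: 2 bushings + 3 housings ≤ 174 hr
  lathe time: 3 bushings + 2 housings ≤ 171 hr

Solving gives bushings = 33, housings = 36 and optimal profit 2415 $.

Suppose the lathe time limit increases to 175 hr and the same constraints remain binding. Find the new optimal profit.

At the optimum: coolant uses 273 of 281 (slack = 8); mill time uses 174 of 174 (binding); lathe time uses 171 of 171 (binding).
By complementary slackness, y = 0 for the non-binding constraint.
From A_Bᵀ y = c: 2·y_mill time + 3·y_lathe time = 35; 3·y_mill time + 2·y_lathe time = 35.
→ y_mill time = 7 and y_lathe time = 7.
Δz = y_lathe time·Δb = 7 × (4) = 28, so new z* = 2415 + 28 = 2443.

2443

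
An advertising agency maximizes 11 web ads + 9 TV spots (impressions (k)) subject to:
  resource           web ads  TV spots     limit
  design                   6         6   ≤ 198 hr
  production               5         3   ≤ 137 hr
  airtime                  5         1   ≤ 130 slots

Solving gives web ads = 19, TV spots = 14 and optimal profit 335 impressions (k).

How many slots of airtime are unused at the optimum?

21

airtime used = 5·19 + 1·14 = 109; slack = 130 − 109 = 21.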